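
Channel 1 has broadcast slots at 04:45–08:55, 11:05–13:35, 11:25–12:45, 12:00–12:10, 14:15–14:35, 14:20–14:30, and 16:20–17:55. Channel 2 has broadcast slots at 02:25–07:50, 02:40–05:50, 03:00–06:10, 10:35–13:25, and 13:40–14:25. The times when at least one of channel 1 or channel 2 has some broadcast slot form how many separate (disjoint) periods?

First set merges to 04:45-08:55, 11:05-13:35, 14:15-14:35, 16:20-17:55.
Second set merges to 02:25-07:50, 10:35-13:25, 13:40-14:25.
A ∪ B = 02:25-08:55, 10:35-13:35, 13:40-14:35, 16:20-17:55.
That is 4 disjoint pieces.

4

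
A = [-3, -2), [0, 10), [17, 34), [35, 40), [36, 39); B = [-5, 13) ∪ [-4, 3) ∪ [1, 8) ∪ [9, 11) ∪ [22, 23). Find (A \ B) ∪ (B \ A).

A, merged: [-3, -2), [0, 10), [17, 34), [35, 40).
B, merged: [-5, 13), [22, 23).
Only in the first: [17, 22), [23, 34), [35, 40).
Only in the second: [-5, -3), [-2, 0), [10, 13).
Together these are the periods covered by exactly one.

[-5, -3) ∪ [-2, 0) ∪ [10, 13) ∪ [17, 22) ∪ [23, 34) ∪ [35, 40)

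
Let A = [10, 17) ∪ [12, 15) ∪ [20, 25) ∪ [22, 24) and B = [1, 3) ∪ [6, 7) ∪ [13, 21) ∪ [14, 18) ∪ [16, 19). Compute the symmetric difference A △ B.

First set merges to [10, 17), [20, 25).
Second set merges to [1, 3), [6, 7), [13, 21).
Only in the first: [10, 13), [21, 25).
Only in the second: [1, 3), [6, 7), [17, 20).
Together these are the periods covered by exactly one.

[1, 3) ∪ [6, 7) ∪ [10, 13) ∪ [17, 20) ∪ [21, 25)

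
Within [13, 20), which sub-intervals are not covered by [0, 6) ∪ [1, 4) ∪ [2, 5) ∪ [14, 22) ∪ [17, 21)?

After merging, the occupied span is [0, 6), [14, 22).
Gaps within [13, 20): [13, 14).

[13, 14)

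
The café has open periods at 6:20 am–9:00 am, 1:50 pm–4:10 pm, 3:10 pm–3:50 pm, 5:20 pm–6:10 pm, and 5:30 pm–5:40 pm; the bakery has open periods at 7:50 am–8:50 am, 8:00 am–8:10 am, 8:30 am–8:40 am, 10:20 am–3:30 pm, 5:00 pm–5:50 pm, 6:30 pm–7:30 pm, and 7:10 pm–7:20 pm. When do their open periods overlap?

7:50 am-8:50 am, 1:50 pm-3:30 pm, 5:20 pm-5:50 pm

A, merged: 6:20 am-9:00 am, 1:50 pm-4:10 pm, 5:20 pm-6:10 pm.
B, merged: 7:50 am-8:50 am, 10:20 am-3:30 pm, 5:00 pm-5:50 pm, 6:30 pm-7:30 pm.
6:20 am-9:00 am overlaps B on 7:50 am-8:50 am.
1:50 pm-4:10 pm overlaps B on 1:50 pm-3:30 pm.
5:20 pm-6:10 pm overlaps B on 5:20 pm-5:50 pm.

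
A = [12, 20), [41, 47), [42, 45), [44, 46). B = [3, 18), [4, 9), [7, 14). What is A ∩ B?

[12, 18)

A, merged: [12, 20), [41, 47).
B, merged: [3, 18).
[12, 20) meets the second set on [12, 18).
[41, 47): no overlap with the second set.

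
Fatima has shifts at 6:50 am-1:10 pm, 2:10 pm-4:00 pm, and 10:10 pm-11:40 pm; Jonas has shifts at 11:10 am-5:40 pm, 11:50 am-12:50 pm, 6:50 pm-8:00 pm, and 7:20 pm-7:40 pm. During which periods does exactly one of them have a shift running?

Merge the second list: 11:10 am–5:40 pm, 6:50 pm–8:00 pm.
Only in the first: 6:50 am–11:10 am, 10:10 pm–11:40 pm.
Only in the second: 1:10 pm–2:10 pm, 4:00 pm–5:40 pm, 6:50 pm–8:00 pm.
Together these are the periods covered by exactly one.

6:50 am–11:10 am, 1:10 pm–2:10 pm, 4:00 pm–5:40 pm, 6:50 pm–8:00 pm, 10:10 pm–11:40 pm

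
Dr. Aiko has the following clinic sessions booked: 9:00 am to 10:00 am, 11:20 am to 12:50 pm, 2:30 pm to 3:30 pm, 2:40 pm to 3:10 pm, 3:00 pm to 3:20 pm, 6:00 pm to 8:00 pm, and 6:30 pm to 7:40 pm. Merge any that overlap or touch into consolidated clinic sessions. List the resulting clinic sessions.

9:00 am–10:00 am, 11:20 am–12:50 pm, 2:30 pm–3:30 pm, 6:00 pm–8:00 pm

11:20 am–12:50 pm is disjoint → start new block.
2:30 pm–3:30 pm is disjoint → start new block.
2:40 pm–3:10 pm overlaps/touches 2:30 pm–3:30 pm → extend to 2:30 pm–3:30 pm.
3:00 pm–3:20 pm overlaps/touches 2:30 pm–3:30 pm → extend to 2:30 pm–3:30 pm.
6:00 pm–8:00 pm is disjoint → start new block.
6:30 pm–7:40 pm overlaps/touches 6:00 pm–8:00 pm → extend to 6:00 pm–8:00 pm.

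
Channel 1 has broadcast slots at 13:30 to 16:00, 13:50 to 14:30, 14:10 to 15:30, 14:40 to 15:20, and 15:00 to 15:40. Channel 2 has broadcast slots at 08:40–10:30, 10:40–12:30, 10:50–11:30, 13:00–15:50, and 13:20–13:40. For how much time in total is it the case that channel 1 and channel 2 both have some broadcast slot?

A, merged: 13:30–16:00.
B, merged: 08:40–10:30, 10:40–12:30, 13:00–15:50.
A ∩ B = 13:30–15:50.
Total: 2 h 20 min.

2 h 20 min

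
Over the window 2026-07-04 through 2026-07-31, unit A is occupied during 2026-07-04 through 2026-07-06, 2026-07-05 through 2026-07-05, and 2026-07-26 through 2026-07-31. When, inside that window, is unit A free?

2026-07-07 through 2026-07-25

The merged coverage is 2026-07-04 through 2026-07-06, 2026-07-26 through 2026-07-31.
Complement within 2026-07-04 through 2026-07-31: 2026-07-07 through 2026-07-25.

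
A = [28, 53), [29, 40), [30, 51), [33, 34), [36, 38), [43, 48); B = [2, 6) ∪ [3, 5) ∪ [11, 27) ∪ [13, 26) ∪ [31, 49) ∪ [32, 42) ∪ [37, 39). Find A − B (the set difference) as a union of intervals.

[28, 31) ∪ [49, 53)

A, merged: [28, 53).
B, merged: [2, 6), [11, 27), [31, 49).
[28, 53) \ B = [28, 31), [49, 53).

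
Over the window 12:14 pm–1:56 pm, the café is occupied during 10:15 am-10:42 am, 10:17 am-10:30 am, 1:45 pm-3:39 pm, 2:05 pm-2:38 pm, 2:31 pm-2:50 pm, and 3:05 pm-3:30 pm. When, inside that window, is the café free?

12:14 pm–1:45 pm

The merged coverage is 10:15 am–10:42 am, 1:45 pm–3:39 pm.
Uncovered inside 12:14 pm–1:56 pm: 12:14 pm–1:45 pm.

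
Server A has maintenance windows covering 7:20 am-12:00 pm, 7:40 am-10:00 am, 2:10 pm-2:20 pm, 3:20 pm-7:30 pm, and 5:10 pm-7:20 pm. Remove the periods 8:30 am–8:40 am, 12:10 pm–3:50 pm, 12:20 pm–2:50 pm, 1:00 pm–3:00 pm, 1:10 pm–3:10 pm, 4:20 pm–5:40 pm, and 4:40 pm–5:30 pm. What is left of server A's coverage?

First set merges to 7:20 am–12:00 pm, 2:10 pm–2:20 pm, 3:20 pm–7:30 pm.
Second set merges to 8:30 am–8:40 am, 12:10 pm–3:50 pm, 4:20 pm–5:40 pm.
7:20 am–12:00 pm with B removed leaves 7:20 am–8:30 am, 8:40 am–12:00 pm.
2:10 pm–2:20 pm lies entirely inside B → drops out.
3:20 pm–7:30 pm with B removed leaves 3:50 pm–4:20 pm, 5:40 pm–7:30 pm.

7:20 am–8:30 am, 8:40 am–12:00 pm, 3:50 pm–4:20 pm, 5:40 pm–7:30 pm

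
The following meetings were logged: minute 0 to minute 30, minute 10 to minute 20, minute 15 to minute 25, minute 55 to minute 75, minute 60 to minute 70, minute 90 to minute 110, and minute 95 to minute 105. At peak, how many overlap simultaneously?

Walk the sorted start/end points keeping a running depth.
The depth first hits 3 at minute 15.

3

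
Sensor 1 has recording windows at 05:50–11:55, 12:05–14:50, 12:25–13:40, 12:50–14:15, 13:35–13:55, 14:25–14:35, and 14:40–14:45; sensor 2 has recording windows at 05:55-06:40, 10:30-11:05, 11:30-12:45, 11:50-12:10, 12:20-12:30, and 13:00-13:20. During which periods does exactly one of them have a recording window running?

Merge the first list: 05:50-11:55, 12:05-14:50.
Merge the second list: 05:55-06:40, 10:30-11:05, 11:30-12:45, 13:00-13:20.
A but not B: 05:50-05:55, 06:40-10:30, 11:05-11:30, 12:45-13:00, 13:20-14:50.
B but not A: 11:55-12:05.
Combining gives A △ B.

05:50-05:55, 06:40-10:30, 11:05-11:30, 11:55-12:05, 12:45-13:00, 13:20-14:50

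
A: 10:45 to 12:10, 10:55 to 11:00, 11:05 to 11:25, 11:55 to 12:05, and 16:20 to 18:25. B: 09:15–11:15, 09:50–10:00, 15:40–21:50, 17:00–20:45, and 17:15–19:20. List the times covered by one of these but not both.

Merge the first list: 10:45–12:10, 16:20–18:25.
Merge the second list: 09:15–11:15, 15:40–21:50.
A \ B = 11:15–12:10.
B \ A = 09:15–10:45, 15:40–16:20, 18:25–21:50.
Union of the two gives the symmetric difference.

09:15–10:45, 11:15–12:10, 15:40–16:20, 18:25–21:50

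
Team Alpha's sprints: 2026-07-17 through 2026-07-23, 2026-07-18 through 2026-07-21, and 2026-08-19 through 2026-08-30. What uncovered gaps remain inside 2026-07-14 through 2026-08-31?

The merged coverage is 2026-07-17 through 2026-07-23, 2026-08-19 through 2026-08-30.
Gaps within 2026-07-14 through 2026-08-31: 2026-07-14 through 2026-07-16, 2026-07-24 through 2026-08-18, 2026-08-31 through 2026-08-31.

2026-07-14 through 2026-07-16, 2026-07-24 through 2026-08-18, 2026-08-31 through 2026-08-31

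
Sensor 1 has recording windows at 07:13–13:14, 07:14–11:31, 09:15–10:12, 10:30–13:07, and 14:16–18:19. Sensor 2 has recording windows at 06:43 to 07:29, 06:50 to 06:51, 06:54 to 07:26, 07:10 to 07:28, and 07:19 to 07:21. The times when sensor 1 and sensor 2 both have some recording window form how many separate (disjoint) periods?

1

First set merges to 07:13–13:14, 14:16–18:19.
Second set merges to 06:43–07:29.
A ∩ B = 07:13–07:29.
That is 1 disjoint piece.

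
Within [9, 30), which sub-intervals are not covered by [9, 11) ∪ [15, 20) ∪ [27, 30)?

Covered (merged): [9, 11), [15, 20), [27, 30).
Uncovered inside [9, 30): [11, 15), [20, 27).

[11, 15) ∪ [20, 27)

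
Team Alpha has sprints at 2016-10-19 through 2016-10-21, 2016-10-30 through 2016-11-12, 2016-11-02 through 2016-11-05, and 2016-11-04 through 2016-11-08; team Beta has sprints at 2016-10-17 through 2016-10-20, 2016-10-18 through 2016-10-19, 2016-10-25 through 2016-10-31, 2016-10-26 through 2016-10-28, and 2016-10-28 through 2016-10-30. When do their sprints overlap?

First set merges to 2016-10-19 through 2016-10-21, 2016-10-30 through 2016-11-12.
Second set merges to 2016-10-17 through 2016-10-20, 2016-10-25 through 2016-10-31.
2016-10-19 through 2016-10-21 overlaps B on 2016-10-19 through 2016-10-20.
2016-10-30 through 2016-11-12 overlaps B on 2016-10-30 through 2016-10-31.

2016-10-19 through 2016-10-20, 2016-10-30 through 2016-10-31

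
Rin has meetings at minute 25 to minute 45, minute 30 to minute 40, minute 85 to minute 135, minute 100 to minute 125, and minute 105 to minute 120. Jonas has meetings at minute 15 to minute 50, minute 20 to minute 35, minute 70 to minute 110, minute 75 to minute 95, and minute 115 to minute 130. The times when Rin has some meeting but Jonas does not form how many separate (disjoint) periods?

A, merged: minute 25 to minute 45, minute 85 to minute 135.
B, merged: minute 15 to minute 50, minute 70 to minute 110, minute 115 to minute 130.
A \ B = minute 110 to minute 115, minute 130 to minute 135.
That is 2 disjoint pieces.

2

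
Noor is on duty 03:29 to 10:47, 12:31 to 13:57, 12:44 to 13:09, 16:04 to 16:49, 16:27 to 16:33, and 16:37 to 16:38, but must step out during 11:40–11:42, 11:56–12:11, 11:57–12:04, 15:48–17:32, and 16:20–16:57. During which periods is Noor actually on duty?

A, merged: 03:29–10:47, 12:31–13:57, 16:04–16:49.
B, merged: 11:40–11:42, 11:56–12:11, 15:48–17:32.
03:29–10:47: no B overlap → unchanged.
12:31–13:57: no B overlap → unchanged.
16:04–16:49: fully covered by B → removed.

03:29–10:47, 12:31–13:57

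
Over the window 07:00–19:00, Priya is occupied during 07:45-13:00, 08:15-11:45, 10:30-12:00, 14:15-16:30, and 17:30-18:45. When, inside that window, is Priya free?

07:00–07:45, 13:00–14:15, 16:30–17:30, 18:45–19:00

After merging, the occupied span is 07:45–13:00, 14:15–16:30, 17:30–18:45.
Gaps within 07:00–19:00: 07:00–07:45, 13:00–14:15, 16:30–17:30, 18:45–19:00.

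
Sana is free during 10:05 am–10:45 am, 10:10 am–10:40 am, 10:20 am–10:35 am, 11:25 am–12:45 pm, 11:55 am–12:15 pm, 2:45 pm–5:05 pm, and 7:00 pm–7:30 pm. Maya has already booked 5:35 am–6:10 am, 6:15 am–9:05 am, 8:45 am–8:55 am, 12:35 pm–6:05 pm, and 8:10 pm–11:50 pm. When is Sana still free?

10:05 am–10:45 am, 11:25 am–12:35 pm, 7:00 pm–7:30 pm

A, merged: 10:05 am–10:45 am, 11:25 am–12:45 pm, 2:45 pm–5:05 pm, 7:00 pm–7:30 pm.
B, merged: 5:35 am–6:10 am, 6:15 am–9:05 am, 12:35 pm–6:05 pm, 8:10 pm–11:50 pm.
10:05 am–10:45 am: nothing removed.
11:25 am–12:45 pm \ B = 11:25 am–12:35 pm.
2:45 pm–5:05 pm: entirely removed.
7:00 pm–7:30 pm: nothing removed.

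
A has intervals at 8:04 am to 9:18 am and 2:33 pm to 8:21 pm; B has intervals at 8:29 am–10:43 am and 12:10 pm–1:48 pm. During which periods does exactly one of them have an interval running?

A \ B = 8:04 am-8:29 am, 2:33 pm-8:21 pm.
B \ A = 9:18 am-10:43 am, 12:10 pm-1:48 pm.
Union of the two gives the symmetric difference.

8:04 am-8:29 am, 9:18 am-10:43 am, 12:10 pm-1:48 pm, 2:33 pm-8:21 pm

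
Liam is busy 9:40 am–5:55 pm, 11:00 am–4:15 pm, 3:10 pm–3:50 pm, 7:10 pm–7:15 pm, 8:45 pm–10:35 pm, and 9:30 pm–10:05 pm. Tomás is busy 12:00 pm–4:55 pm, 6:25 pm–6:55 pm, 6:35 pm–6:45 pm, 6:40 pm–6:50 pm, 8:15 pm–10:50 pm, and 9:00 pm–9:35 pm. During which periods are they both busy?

12:00 pm-4:55 pm, 8:45 pm-10:35 pm

Merge the first list: 9:40 am-5:55 pm, 7:10 pm-7:15 pm, 8:45 pm-10:35 pm.
Merge the second list: 12:00 pm-4:55 pm, 6:25 pm-6:55 pm, 8:15 pm-10:50 pm.
9:40 am-5:55 pm overlaps B on 12:00 pm-4:55 pm.
7:10 pm-7:15 pm falls entirely outside B.
8:45 pm-10:35 pm overlaps B on 8:45 pm-10:35 pm.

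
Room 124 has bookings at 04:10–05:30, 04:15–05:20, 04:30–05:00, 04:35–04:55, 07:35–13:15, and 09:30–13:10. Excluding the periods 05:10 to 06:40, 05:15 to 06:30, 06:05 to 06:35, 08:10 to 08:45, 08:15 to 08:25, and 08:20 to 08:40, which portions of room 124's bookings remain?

04:10–05:10, 07:35–08:10, 08:45–13:15

A, merged: 04:10–05:30, 07:35–13:15.
B, merged: 05:10–06:40, 08:10–08:45.
04:10–05:30 with B removed leaves 04:10–05:10.
07:35–13:15 with B removed leaves 07:35–08:10, 08:45–13:15.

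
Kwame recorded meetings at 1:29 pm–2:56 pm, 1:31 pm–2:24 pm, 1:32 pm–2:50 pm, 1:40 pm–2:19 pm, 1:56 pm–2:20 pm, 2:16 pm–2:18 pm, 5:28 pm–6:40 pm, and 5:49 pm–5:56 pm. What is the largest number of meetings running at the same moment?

6

Walk the sorted start/end points keeping a running depth.
The depth first hits 6 at 2:16 pm.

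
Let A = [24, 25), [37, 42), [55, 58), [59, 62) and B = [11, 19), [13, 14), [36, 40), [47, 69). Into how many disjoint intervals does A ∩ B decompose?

3

Second set merges to [11, 19), [36, 40), [47, 69).
A ∩ B = [37, 40), [55, 58), [59, 62).
That is 3 disjoint pieces.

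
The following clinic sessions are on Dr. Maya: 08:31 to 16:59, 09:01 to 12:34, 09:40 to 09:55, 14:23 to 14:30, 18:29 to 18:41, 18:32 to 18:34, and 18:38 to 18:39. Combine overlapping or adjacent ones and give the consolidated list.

08:31–16:59, 18:29–18:41

09:01–12:34 overlaps/touches 08:31–16:59 → extend to 08:31–16:59.
09:40–09:55 overlaps/touches 08:31–16:59 → extend to 08:31–16:59.
14:23–14:30 overlaps/touches 08:31–16:59 → extend to 08:31–16:59.
18:29–18:41 is disjoint → start new block.
18:32–18:34 overlaps/touches 18:29–18:41 → extend to 18:29–18:41.
18:38–18:39 overlaps/touches 18:29–18:41 → extend to 18:29–18:41.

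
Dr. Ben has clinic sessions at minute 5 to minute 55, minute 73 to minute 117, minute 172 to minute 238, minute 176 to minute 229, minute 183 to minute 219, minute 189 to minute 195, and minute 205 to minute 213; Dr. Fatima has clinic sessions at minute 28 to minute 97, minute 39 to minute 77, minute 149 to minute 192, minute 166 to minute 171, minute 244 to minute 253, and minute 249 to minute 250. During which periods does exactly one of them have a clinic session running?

minute 5 to minute 28, minute 55 to minute 73, minute 97 to minute 117, minute 149 to minute 172, minute 192 to minute 238, minute 244 to minute 253

First set merges to minute 5 to minute 55, minute 73 to minute 117, minute 172 to minute 238.
Second set merges to minute 28 to minute 97, minute 149 to minute 192, minute 244 to minute 253.
A but not B: minute 5 to minute 28, minute 97 to minute 117, minute 192 to minute 238.
B but not A: minute 55 to minute 73, minute 149 to minute 172, minute 244 to minute 253.
Combining gives A △ B.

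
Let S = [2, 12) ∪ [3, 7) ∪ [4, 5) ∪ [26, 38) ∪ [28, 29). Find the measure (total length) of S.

22

Merged: [2, 12), [26, 38).
Lengths: 10 + 12 = 22.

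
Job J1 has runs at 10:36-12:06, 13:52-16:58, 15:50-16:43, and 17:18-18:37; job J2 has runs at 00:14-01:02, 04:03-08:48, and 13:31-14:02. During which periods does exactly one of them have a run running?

00:14–01:02, 04:03–08:48, 10:36–12:06, 13:31–13:52, 14:02–16:58, 17:18–18:37

A, merged: 10:36–12:06, 13:52–16:58, 17:18–18:37.
A \ B = 10:36–12:06, 14:02–16:58, 17:18–18:37.
B \ A = 00:14–01:02, 04:03–08:48, 13:31–13:52.
Union of the two gives the symmetric difference.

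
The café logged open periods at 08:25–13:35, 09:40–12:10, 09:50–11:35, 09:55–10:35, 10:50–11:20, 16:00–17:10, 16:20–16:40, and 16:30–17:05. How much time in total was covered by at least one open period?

6 h 20 min

Merged: 08:25-13:35, 16:00-17:10.
Lengths: 5 h 10 min + 1 h 10 min = 6 h 20 min.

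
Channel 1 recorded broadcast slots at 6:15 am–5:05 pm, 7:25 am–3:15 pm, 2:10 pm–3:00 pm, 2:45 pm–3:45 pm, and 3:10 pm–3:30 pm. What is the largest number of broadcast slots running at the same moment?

Sweep endpoints in order; track running count of active intervals.
Peak of 4 reached at 2:45 pm.

4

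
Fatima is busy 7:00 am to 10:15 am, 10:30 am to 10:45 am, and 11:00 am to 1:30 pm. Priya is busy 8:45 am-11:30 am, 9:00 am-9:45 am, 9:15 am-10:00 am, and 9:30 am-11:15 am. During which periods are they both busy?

8:45 am–10:15 am, 10:30 am–10:45 am, 11:00 am–11:30 am

B, merged: 8:45 am–11:30 am.
7:00 am–10:15 am meets the second set on 8:45 am–10:15 am.
10:30 am–10:45 am meets the second set on 10:30 am–10:45 am.
11:00 am–1:30 pm meets the second set on 11:00 am–11:30 am.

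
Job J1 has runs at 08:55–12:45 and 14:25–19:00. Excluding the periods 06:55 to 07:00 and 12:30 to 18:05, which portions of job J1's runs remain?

08:55-12:45 minus B → 08:55-12:30.
14:25-19:00 minus B → 18:05-19:00.

08:55-12:30, 18:05-19:00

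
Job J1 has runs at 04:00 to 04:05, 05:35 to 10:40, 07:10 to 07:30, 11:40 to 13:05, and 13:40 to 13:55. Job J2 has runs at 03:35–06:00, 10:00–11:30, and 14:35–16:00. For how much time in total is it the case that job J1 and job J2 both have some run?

First set merges to 04:00–04:05, 05:35–10:40, 11:40–13:05, 13:40–13:55.
A ∩ B = 04:00–04:05, 05:35–06:00, 10:00–10:40.
Total: 5 min + 25 min + 40 min = 1 h 10 min.

1 h 10 min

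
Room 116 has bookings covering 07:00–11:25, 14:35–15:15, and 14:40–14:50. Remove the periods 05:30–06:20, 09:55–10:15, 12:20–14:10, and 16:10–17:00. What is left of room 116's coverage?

07:00-09:55, 10:15-11:25, 14:35-15:15

A, merged: 07:00-11:25, 14:35-15:15.
07:00-11:25 \ B = 07:00-09:55, 10:15-11:25.
14:35-15:15: nothing removed.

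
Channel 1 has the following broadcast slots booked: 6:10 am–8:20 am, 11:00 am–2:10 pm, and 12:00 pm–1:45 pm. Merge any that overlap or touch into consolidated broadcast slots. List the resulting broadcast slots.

11:00 am–2:10 pm is disjoint → start new block.
12:00 pm–1:45 pm overlaps/touches 11:00 am–2:10 pm → extend to 11:00 am–2:10 pm.

6:10 am–8:20 am, 11:00 am–2:10 pm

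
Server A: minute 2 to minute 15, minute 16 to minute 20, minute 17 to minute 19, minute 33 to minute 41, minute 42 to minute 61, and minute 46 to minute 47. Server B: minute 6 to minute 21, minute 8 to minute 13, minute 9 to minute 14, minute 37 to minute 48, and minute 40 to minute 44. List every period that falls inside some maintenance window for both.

A, merged: minute 2 to minute 15, minute 16 to minute 20, minute 33 to minute 41, minute 42 to minute 61.
B, merged: minute 6 to minute 21, minute 37 to minute 48.
minute 2 to minute 15 ∩ B → minute 6 to minute 15.
minute 16 to minute 20 ∩ B → minute 16 to minute 20.
minute 33 to minute 41 ∩ B → minute 37 to minute 41.
minute 42 to minute 61 ∩ B → minute 42 to minute 48.

minute 6 to minute 15, minute 16 to minute 20, minute 37 to minute 41, minute 42 to minute 48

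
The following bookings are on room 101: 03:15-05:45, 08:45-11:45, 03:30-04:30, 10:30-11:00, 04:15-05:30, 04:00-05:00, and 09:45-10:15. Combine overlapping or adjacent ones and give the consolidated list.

03:15–05:45, 08:45–11:45

Sort by start: 03:15–05:45, 03:30–04:30, 04:00–05:00, 04:15–05:30, 08:45–11:45, 09:45–10:15, 10:30–11:00.
03:30–04:30 overlaps/touches 03:15–05:45 → extend to 03:15–05:45.
04:00–05:00 overlaps/touches 03:15–05:45 → extend to 03:15–05:45.
04:15–05:30 overlaps/touches 03:15–05:45 → extend to 03:15–05:45.
08:45–11:45 is disjoint → start new block.
09:45–10:15 overlaps/touches 08:45–11:45 → extend to 08:45–11:45.
10:30–11:00 overlaps/touches 08:45–11:45 → extend to 08:45–11:45.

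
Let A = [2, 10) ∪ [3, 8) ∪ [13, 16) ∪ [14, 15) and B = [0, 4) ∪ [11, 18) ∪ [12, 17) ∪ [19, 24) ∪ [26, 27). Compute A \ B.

[4, 10)

Merge the first list: [2, 10), [13, 16).
Merge the second list: [0, 4), [11, 18), [19, 24), [26, 27).
[2, 10) with B removed leaves [4, 10).
[13, 16) lies entirely inside B → drops out.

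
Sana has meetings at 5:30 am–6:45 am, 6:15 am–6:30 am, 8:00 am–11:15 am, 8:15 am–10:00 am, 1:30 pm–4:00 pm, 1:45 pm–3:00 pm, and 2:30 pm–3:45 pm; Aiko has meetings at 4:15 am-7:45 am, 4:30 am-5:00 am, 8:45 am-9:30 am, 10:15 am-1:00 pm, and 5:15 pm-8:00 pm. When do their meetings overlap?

A, merged: 5:30 am-6:45 am, 8:00 am-11:15 am, 1:30 pm-4:00 pm.
B, merged: 4:15 am-7:45 am, 8:45 am-9:30 am, 10:15 am-1:00 pm, 5:15 pm-8:00 pm.
5:30 am-6:45 am meets the second set on 5:30 am-6:45 am.
8:00 am-11:15 am meets the second set on 8:45 am-9:30 am, 10:15 am-11:15 am.
1:30 pm-4:00 pm: no overlap with the second set.

5:30 am-6:45 am, 8:45 am-9:30 am, 10:15 am-11:15 am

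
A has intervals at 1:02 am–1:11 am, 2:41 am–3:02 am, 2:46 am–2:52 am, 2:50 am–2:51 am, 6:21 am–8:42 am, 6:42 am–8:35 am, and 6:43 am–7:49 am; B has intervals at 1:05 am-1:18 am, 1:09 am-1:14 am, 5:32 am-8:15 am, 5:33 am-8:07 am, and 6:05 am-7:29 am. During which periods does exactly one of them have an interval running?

1:02 am–1:05 am, 1:11 am–1:18 am, 2:41 am–3:02 am, 5:32 am–6:21 am, 8:15 am–8:42 am

Merge the first list: 1:02 am–1:11 am, 2:41 am–3:02 am, 6:21 am–8:42 am.
Merge the second list: 1:05 am–1:18 am, 5:32 am–8:15 am.
A but not B: 1:02 am–1:05 am, 2:41 am–3:02 am, 8:15 am–8:42 am.
B but not A: 1:11 am–1:18 am, 5:32 am–6:21 am.
Combining gives A △ B.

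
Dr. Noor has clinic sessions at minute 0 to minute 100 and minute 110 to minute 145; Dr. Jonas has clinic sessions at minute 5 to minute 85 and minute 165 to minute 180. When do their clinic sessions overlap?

minute 5 to minute 85

minute 0 to minute 100 ∩ B → minute 5 to minute 85.
minute 110 to minute 145 meets no B interval.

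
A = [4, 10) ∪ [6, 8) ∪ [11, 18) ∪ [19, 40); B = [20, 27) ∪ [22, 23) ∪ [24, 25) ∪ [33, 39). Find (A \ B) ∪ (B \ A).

[4, 10) ∪ [11, 18) ∪ [19, 20) ∪ [27, 33) ∪ [39, 40)

First set merges to [4, 10), [11, 18), [19, 40).
Second set merges to [20, 27), [33, 39).
A but not B: [4, 10), [11, 18), [19, 20), [27, 33), [39, 40).
B but not A: none.
Combining gives A △ B.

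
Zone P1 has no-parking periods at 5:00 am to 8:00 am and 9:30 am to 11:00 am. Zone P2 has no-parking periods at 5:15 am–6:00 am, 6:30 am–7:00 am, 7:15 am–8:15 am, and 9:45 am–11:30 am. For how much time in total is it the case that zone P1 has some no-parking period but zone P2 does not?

1 h 15 min

A \ B = 5:00 am–5:15 am, 6:00 am–6:30 am, 7:00 am–7:15 am, 9:30 am–9:45 am.
Total: 15 min + 30 min + 15 min + 15 min = 1 h 15 min.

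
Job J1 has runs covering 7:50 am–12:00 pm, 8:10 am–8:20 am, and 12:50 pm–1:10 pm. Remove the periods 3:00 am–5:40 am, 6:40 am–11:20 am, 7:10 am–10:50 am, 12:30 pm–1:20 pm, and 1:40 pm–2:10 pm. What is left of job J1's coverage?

A, merged: 7:50 am–12:00 pm, 12:50 pm–1:10 pm.
B, merged: 3:00 am–5:40 am, 6:40 am–11:20 am, 12:30 pm–1:20 pm, 1:40 pm–2:10 pm.
7:50 am–12:00 pm minus B → 11:20 am–12:00 pm.
12:50 pm–1:10 pm: fully covered by B → removed.

11:20 am–12:00 pm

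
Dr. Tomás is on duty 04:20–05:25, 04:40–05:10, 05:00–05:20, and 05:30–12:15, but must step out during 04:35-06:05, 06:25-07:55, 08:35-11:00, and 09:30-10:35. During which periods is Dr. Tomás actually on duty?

Merge the first list: 04:20–05:25, 05:30–12:15.
Merge the second list: 04:35–06:05, 06:25–07:55, 08:35–11:00.
04:20–05:25 with B removed leaves 04:20–04:35.
05:30–12:15 with B removed leaves 06:05–06:25, 07:55–08:35, 11:00–12:15.

04:20–04:35, 06:05–06:25, 07:55–08:35, 11:00–12:15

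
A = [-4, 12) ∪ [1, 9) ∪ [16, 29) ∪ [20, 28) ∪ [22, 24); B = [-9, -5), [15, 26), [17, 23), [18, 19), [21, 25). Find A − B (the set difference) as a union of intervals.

[-4, 12) ∪ [26, 29)

Merge the first list: [-4, 12), [16, 29).
Merge the second list: [-9, -5), [15, 26).
[-4, 12): nothing removed.
[16, 29) \ B = [26, 29).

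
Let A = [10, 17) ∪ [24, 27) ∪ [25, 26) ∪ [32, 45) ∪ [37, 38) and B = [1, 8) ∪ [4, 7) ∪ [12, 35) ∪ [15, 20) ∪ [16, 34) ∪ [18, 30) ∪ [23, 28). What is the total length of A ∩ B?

11

Merge the first list: [10, 17), [24, 27), [32, 45).
Merge the second list: [1, 8), [12, 35).
A ∩ B = [12, 17), [24, 27), [32, 35).
Total: 5 + 3 + 3 = 11.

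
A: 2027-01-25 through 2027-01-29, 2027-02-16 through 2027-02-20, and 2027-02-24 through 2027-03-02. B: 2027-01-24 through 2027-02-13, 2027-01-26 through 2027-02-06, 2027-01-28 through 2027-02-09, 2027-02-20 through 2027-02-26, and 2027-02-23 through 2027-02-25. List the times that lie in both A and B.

2027-01-25 through 2027-01-29, 2027-02-20 through 2027-02-20, 2027-02-24 through 2027-02-26

B, merged: 2027-01-24 through 2027-02-13, 2027-02-20 through 2027-02-26.
2027-01-25 through 2027-01-29 meets the second set on 2027-01-25 through 2027-01-29.
2027-02-16 through 2027-02-20 meets the second set on 2027-02-20 through 2027-02-20.
2027-02-24 through 2027-03-02 meets the second set on 2027-02-24 through 2027-02-26.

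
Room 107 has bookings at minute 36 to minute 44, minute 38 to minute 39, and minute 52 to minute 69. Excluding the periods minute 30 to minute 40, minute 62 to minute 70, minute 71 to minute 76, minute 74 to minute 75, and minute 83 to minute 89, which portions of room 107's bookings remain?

First set merges to minute 36 to minute 44, minute 52 to minute 69.
Second set merges to minute 30 to minute 40, minute 62 to minute 70, minute 71 to minute 76, minute 83 to minute 89.
minute 36 to minute 44 \ B = minute 40 to minute 44.
minute 52 to minute 69 \ B = minute 52 to minute 62.

minute 40 to minute 44, minute 52 to minute 62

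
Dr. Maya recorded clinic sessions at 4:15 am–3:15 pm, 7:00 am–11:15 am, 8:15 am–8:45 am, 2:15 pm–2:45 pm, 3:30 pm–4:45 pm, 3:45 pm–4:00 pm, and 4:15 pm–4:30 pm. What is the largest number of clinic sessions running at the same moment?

At 8:15 am, 3 of the intervals are simultaneously active.
No point has more.

3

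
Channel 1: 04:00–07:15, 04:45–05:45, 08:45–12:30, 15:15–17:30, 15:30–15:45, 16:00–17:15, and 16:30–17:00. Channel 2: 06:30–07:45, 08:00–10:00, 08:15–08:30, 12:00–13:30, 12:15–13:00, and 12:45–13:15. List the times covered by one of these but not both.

04:00–06:30, 07:15–07:45, 08:00–08:45, 10:00–12:00, 12:30–13:30, 15:15–17:30

Merge the first list: 04:00–07:15, 08:45–12:30, 15:15–17:30.
Merge the second list: 06:30–07:45, 08:00–10:00, 12:00–13:30.
Only in the first: 04:00–06:30, 10:00–12:00, 15:15–17:30.
Only in the second: 07:15–07:45, 08:00–08:45, 12:30–13:30.
Together these are the periods covered by exactly one.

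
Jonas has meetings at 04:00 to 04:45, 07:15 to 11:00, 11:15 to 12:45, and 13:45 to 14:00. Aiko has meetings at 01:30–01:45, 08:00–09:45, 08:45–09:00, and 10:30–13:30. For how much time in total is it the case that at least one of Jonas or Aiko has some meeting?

7 h 30 min

B, merged: 01:30-01:45, 08:00-09:45, 10:30-13:30.
A ∪ B = 01:30-01:45, 04:00-04:45, 07:15-13:30, 13:45-14:00.
Total: 15 min + 45 min + 6 h 15 min + 15 min = 7 h 30 min.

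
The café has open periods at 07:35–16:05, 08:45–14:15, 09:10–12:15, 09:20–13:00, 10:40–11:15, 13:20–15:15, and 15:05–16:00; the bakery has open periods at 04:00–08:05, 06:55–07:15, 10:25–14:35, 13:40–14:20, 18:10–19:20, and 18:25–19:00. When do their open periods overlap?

07:35–08:05, 10:25–14:35

Merge the first list: 07:35–16:05.
Merge the second list: 04:00–08:05, 10:25–14:35, 18:10–19:20.
07:35–16:05 ∩ B → 07:35–08:05, 10:25–14:35.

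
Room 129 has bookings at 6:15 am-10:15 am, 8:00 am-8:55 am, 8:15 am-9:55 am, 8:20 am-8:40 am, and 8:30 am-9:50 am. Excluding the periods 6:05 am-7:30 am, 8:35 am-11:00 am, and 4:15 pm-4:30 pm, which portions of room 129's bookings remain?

First set merges to 6:15 am–10:15 am.
6:15 am–10:15 am minus B → 7:30 am–8:35 am.

7:30 am–8:35 am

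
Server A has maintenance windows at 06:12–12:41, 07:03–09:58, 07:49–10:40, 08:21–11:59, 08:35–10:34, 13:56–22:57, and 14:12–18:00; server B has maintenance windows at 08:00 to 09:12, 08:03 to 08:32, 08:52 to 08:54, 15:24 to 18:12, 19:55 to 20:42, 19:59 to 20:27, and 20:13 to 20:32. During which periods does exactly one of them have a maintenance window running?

A, merged: 06:12-12:41, 13:56-22:57.
B, merged: 08:00-09:12, 15:24-18:12, 19:55-20:42.
A \ B = 06:12-08:00, 09:12-12:41, 13:56-15:24, 18:12-19:55, 20:42-22:57.
B \ A = none.
Union of the two gives the symmetric difference.

06:12-08:00, 09:12-12:41, 13:56-15:24, 18:12-19:55, 20:42-22:57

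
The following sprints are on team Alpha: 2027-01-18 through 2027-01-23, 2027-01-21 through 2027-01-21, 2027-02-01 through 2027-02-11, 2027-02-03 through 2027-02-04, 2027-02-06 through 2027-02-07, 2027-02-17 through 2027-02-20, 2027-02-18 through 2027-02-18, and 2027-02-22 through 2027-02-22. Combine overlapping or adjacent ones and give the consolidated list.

2027-01-21 through 2027-01-21 overlaps/touches 2027-01-18 through 2027-01-23 → extend to 2027-01-18 through 2027-01-23.
2027-02-01 through 2027-02-11 is disjoint → start new block.
2027-02-03 through 2027-02-04 overlaps/touches 2027-02-01 through 2027-02-11 → extend to 2027-02-01 through 2027-02-11.
2027-02-06 through 2027-02-07 overlaps/touches 2027-02-01 through 2027-02-11 → extend to 2027-02-01 through 2027-02-11.
2027-02-17 through 2027-02-20 is disjoint → start new block.
2027-02-18 through 2027-02-18 overlaps/touches 2027-02-17 through 2027-02-20 → extend to 2027-02-17 through 2027-02-20.
2027-02-22 through 2027-02-22 is disjoint → start new block.

2027-01-18 through 2027-01-23, 2027-02-01 through 2027-02-11, 2027-02-17 through 2027-02-20, 2027-02-22 through 2027-02-22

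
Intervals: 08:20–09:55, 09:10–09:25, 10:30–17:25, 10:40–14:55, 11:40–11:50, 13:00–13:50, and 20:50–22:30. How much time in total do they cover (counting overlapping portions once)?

Merged: 08:20–09:55, 10:30–17:25, 20:50–22:30.
Lengths: 1 h 35 min + 6 h 55 min + 1 h 40 min = 10 h 10 min.

10 h 10 min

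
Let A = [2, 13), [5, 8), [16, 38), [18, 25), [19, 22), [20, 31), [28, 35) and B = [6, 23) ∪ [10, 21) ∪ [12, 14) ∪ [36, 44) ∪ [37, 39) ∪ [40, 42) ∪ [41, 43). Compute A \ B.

[2, 6) ∪ [23, 36)

A, merged: [2, 13), [16, 38).
B, merged: [6, 23), [36, 44).
[2, 13) \ B = [2, 6).
[16, 38) \ B = [23, 36).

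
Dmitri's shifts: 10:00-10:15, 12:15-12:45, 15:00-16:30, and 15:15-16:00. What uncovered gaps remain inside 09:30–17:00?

09:30–10:00, 10:15–12:15, 12:45–15:00, 16:30–17:00

The merged coverage is 10:00–10:15, 12:15–12:45, 15:00–16:30.
Complement within 09:30–17:00: 09:30–10:00, 10:15–12:15, 12:45–15:00, 16:30–17:00.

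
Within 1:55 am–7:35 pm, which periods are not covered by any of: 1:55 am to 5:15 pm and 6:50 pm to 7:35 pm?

5:15 pm–6:50 pm

Covered (merged): 1:55 am–5:15 pm, 6:50 pm–7:35 pm.
Complement within 1:55 am–7:35 pm: 5:15 pm–6:50 pm.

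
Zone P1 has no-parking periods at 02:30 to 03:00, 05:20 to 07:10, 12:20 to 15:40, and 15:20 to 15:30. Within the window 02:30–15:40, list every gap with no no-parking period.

03:00-05:20, 07:10-12:20

Covered (merged): 02:30-03:00, 05:20-07:10, 12:20-15:40.
Gaps within 02:30-15:40: 03:00-05:20, 07:10-12:20.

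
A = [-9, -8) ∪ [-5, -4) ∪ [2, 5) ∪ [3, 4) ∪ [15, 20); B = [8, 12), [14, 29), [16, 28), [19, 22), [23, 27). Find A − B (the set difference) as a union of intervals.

[-9, -8) ∪ [-5, -4) ∪ [2, 5)

First set merges to [-9, -8), [-5, -4), [2, 5), [15, 20).
Second set merges to [8, 12), [14, 29).
[-9, -8) is untouched.
[-5, -4) is untouched.
[2, 5) is untouched.
[15, 20) lies entirely inside B → drops out.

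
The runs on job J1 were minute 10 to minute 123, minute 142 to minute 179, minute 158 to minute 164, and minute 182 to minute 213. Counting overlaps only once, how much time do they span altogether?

Merged: minute 10 to minute 123, minute 142 to minute 179, minute 182 to minute 213.
Lengths: 113 minutes + 37 minutes + 31 minutes = 181 minutes.

181 minutes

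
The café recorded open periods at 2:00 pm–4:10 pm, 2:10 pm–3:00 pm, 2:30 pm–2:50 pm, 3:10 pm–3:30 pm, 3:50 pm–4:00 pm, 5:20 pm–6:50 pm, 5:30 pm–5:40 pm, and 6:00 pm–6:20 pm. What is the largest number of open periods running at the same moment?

Walk the sorted start/end points keeping a running depth.
The depth first hits 3 at 2:30 pm.

3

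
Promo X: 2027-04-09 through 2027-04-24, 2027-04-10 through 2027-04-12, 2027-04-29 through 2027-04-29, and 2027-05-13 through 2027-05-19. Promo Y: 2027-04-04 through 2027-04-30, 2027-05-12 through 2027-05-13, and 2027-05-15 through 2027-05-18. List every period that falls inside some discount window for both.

A, merged: 2027-04-09 through 2027-04-24, 2027-04-29 through 2027-04-29, 2027-05-13 through 2027-05-19.
2027-04-09 through 2027-04-24 overlaps B on 2027-04-09 through 2027-04-24.
2027-04-29 through 2027-04-29 overlaps B on 2027-04-29 through 2027-04-29.
2027-05-13 through 2027-05-19 overlaps B on 2027-05-13 through 2027-05-13, 2027-05-15 through 2027-05-18.

2027-04-09 through 2027-04-24, 2027-04-29 through 2027-04-29, 2027-05-13 through 2027-05-13, 2027-05-15 through 2027-05-18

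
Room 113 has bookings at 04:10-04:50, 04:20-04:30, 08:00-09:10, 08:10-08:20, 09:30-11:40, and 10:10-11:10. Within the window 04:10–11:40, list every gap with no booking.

Covered (merged): 04:10–04:50, 08:00–09:10, 09:30–11:40.
Complement within 04:10–11:40: 04:50–08:00, 09:10–09:30.

04:50–08:00, 09:10–09:30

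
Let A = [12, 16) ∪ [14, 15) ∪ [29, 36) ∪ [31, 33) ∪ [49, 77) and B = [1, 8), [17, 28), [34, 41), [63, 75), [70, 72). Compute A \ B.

A, merged: [12, 16), [29, 36), [49, 77).
B, merged: [1, 8), [17, 28), [34, 41), [63, 75).
[12, 16) is untouched.
[29, 36) with B removed leaves [29, 34).
[49, 77) with B removed leaves [49, 63), [75, 77).

[12, 16) ∪ [29, 34) ∪ [49, 63) ∪ [75, 77)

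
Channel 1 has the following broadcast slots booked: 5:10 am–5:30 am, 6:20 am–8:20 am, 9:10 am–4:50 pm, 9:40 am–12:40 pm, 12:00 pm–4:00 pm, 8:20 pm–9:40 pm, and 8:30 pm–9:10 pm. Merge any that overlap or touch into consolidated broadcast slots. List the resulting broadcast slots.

6:20 am-8:20 am is disjoint → start new block.
9:10 am-4:50 pm is disjoint → start new block.
9:40 am-12:40 pm overlaps/touches 9:10 am-4:50 pm → extend to 9:10 am-4:50 pm.
12:00 pm-4:00 pm overlaps/touches 9:10 am-4:50 pm → extend to 9:10 am-4:50 pm.
8:20 pm-9:40 pm is disjoint → start new block.
8:30 pm-9:10 pm overlaps/touches 8:20 pm-9:40 pm → extend to 8:20 pm-9:40 pm.

5:10 am-5:30 am, 6:20 am-8:20 am, 9:10 am-4:50 pm, 8:20 pm-9:40 pm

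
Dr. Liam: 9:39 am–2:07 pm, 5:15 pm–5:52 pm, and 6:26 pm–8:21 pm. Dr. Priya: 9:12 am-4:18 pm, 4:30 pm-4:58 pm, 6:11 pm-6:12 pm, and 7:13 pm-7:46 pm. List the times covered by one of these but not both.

A but not B: 5:15 pm-5:52 pm, 6:26 pm-7:13 pm, 7:46 pm-8:21 pm.
B but not A: 9:12 am-9:39 am, 2:07 pm-4:18 pm, 4:30 pm-4:58 pm, 6:11 pm-6:12 pm.
Combining gives A △ B.

9:12 am-9:39 am, 2:07 pm-4:18 pm, 4:30 pm-4:58 pm, 5:15 pm-5:52 pm, 6:11 pm-6:12 pm, 6:26 pm-7:13 pm, 7:46 pm-8:21 pm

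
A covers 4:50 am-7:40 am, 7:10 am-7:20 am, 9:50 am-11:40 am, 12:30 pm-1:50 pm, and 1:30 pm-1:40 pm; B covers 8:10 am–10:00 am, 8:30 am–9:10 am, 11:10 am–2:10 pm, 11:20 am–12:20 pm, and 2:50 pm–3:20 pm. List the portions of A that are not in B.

4:50 am-7:40 am, 10:00 am-11:10 am

First set merges to 4:50 am-7:40 am, 9:50 am-11:40 am, 12:30 pm-1:50 pm.
Second set merges to 8:10 am-10:00 am, 11:10 am-2:10 pm, 2:50 pm-3:20 pm.
4:50 am-7:40 am: no B overlap → unchanged.
9:50 am-11:40 am minus B → 10:00 am-11:10 am.
12:30 pm-1:50 pm: fully covered by B → removed.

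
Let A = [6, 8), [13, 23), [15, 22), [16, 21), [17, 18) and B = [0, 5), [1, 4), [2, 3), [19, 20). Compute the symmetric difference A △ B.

[0, 5) ∪ [6, 8) ∪ [13, 19) ∪ [20, 23)

Merge the first list: [6, 8), [13, 23).
Merge the second list: [0, 5), [19, 20).
A but not B: [6, 8), [13, 19), [20, 23).
B but not A: [0, 5).
Combining gives A △ B.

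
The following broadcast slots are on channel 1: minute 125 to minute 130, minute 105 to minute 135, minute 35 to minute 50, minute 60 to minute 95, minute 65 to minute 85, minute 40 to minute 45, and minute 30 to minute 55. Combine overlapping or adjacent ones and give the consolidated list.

Sort by start: minute 30 to minute 55, minute 35 to minute 50, minute 40 to minute 45, minute 60 to minute 95, minute 65 to minute 85, minute 105 to minute 135, minute 125 to minute 130.
minute 35 to minute 50 overlaps/touches minute 30 to minute 55 → extend to minute 30 to minute 55.
minute 40 to minute 45 overlaps/touches minute 30 to minute 55 → extend to minute 30 to minute 55.
minute 60 to minute 95 is disjoint → start new block.
minute 65 to minute 85 overlaps/touches minute 60 to minute 95 → extend to minute 60 to minute 95.
minute 105 to minute 135 is disjoint → start new block.
minute 125 to minute 130 overlaps/touches minute 105 to minute 135 → extend to minute 105 to minute 135.

minute 30 to minute 55, minute 60 to minute 95, minute 105 to minute 135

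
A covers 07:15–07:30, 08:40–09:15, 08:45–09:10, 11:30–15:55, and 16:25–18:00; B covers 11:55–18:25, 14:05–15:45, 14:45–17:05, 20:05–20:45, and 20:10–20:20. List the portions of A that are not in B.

07:15-07:30, 08:40-09:15, 11:30-11:55

First set merges to 07:15-07:30, 08:40-09:15, 11:30-15:55, 16:25-18:00.
Second set merges to 11:55-18:25, 20:05-20:45.
07:15-07:30 is untouched.
08:40-09:15 is untouched.
11:30-15:55 with B removed leaves 11:30-11:55.
16:25-18:00 lies entirely inside B → drops out.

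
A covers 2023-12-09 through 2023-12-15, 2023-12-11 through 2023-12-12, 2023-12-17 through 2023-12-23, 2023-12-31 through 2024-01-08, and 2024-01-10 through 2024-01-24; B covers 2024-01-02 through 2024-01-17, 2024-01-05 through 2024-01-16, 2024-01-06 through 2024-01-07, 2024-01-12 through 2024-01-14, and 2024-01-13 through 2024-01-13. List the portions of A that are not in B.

2023-12-09 through 2023-12-15, 2023-12-17 through 2023-12-23, 2023-12-31 through 2024-01-01, 2024-01-18 through 2024-01-24

A, merged: 2023-12-09 through 2023-12-15, 2023-12-17 through 2023-12-23, 2023-12-31 through 2024-01-08, 2024-01-10 through 2024-01-24.
B, merged: 2024-01-02 through 2024-01-17.
2023-12-09 through 2023-12-15: nothing removed.
2023-12-17 through 2023-12-23: nothing removed.
2023-12-31 through 2024-01-08 \ B = 2023-12-31 through 2024-01-01.
2024-01-10 through 2024-01-24 \ B = 2024-01-18 through 2024-01-24.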